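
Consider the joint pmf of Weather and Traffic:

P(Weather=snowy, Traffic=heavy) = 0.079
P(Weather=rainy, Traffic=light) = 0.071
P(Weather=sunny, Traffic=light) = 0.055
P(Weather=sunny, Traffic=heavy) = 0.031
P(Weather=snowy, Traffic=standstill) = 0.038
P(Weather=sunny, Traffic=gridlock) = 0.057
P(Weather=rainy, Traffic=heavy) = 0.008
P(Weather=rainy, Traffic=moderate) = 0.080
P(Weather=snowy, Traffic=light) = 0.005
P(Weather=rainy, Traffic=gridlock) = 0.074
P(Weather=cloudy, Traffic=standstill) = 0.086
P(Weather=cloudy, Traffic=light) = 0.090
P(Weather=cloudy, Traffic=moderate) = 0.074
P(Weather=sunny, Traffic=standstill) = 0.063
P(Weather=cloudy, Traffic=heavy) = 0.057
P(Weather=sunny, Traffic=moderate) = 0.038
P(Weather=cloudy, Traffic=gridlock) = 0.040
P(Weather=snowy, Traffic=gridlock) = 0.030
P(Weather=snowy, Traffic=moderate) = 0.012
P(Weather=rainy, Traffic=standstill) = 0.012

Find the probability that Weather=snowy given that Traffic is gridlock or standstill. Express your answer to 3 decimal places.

0.170

P(Traffic=gridlock) = 0.057 + 0.040 + 0.074 + 0.030 = 0.201.
P(Traffic=standstill) = 0.063 + 0.086 + 0.012 + 0.038 = 0.199.
P(Traffic ∈ {gridlock, standstill}) = 0.201 + 0.199 = 0.400; P(Weather=snowy, Traffic ∈ {gridlock, standstill}) = 0.030 + 0.038 = 0.068.
P(Weather=snowy | Traffic ∈ {gridlock, standstill}) = 0.068/0.400 = 0.170.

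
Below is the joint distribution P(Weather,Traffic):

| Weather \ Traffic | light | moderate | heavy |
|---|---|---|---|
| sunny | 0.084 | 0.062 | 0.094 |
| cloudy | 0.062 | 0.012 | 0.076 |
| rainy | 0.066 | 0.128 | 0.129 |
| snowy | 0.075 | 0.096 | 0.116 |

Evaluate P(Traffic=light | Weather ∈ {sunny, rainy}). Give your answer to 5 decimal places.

P(Weather=sunny) = 0.084 + 0.062 + 0.094 = 0.240.
P(Weather=rainy) = 0.066 + 0.128 + 0.129 = 0.323.
P(Weather ∈ {sunny, rainy}) = 0.240 + 0.323 = 0.563; P(Traffic=light, Weather ∈ {sunny, rainy}) = 0.084 + 0.066 = 0.150.
P(Traffic=light | Weather ∈ {sunny, rainy}) = 0.150/0.563 = 0.26643.

0.26643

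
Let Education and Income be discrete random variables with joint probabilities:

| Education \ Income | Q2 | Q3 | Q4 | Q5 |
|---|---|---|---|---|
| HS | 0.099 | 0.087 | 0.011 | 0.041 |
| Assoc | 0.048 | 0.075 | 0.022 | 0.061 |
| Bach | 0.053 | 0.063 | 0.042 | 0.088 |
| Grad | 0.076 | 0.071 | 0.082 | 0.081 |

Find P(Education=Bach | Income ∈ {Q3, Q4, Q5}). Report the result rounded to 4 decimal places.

0.2666

P(Income=Q3) = 0.087 + 0.075 + 0.063 + 0.071 = 0.296.
P(Income=Q4) = 0.011 + 0.022 + 0.042 + 0.082 = 0.157.
P(Income=Q5) = 0.041 + 0.061 + 0.088 + 0.081 = 0.271.
P(Income ∈ {Q3, Q4, Q5}) = 0.296 + 0.157 + 0.271 = 0.724; P(Education=Bach, Income ∈ {Q3, Q4, Q5}) = 0.063 + 0.042 + 0.088 = 0.193.
P(Education=Bach | Income ∈ {Q3, Q4, Q5}) = 0.193/0.724 = 0.2666.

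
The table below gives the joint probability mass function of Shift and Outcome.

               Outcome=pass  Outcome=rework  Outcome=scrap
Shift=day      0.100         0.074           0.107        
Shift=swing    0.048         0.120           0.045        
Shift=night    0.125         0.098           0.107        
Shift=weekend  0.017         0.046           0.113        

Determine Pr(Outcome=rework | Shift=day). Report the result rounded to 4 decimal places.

P(Shift=day) = 0.100 + 0.074 + 0.107 = 0.281.
P(Outcome=rework | Shift=day) = 0.074/0.281 = 0.2633.

0.2633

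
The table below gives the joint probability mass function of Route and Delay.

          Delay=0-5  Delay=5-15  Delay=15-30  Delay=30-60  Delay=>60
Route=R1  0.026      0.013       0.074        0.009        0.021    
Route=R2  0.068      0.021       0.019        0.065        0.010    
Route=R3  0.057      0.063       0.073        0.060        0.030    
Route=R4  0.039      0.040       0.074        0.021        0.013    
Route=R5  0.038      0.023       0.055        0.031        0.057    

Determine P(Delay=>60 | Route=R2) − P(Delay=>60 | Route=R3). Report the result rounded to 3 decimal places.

-0.051

P(Route=R2) = 0.068 + 0.021 + 0.019 + 0.065 + 0.010 = 0.183; P(Delay=>60 | Route=R2) = 0.010/0.183 = 0.0546.
P(Route=R3) = 0.057 + 0.063 + 0.073 + 0.060 + 0.030 = 0.283; P(Delay=>60 | Route=R3) = 0.030/0.283 = 0.1060.
Difference = -0.051.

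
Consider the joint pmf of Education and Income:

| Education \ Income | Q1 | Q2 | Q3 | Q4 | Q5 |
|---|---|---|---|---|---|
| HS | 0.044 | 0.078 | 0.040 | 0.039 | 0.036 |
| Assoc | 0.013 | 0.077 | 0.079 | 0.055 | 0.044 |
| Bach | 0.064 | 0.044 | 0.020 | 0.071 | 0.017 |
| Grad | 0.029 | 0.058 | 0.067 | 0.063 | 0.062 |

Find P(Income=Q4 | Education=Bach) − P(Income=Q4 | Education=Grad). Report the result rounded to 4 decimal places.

0.1029

P(Education=Bach) = 0.064 + 0.044 + 0.020 + 0.071 + 0.017 = 0.216; P(Income=Q4 | Education=Bach) = 0.071/0.216 = 0.32870.
P(Education=Grad) = 0.029 + 0.058 + 0.067 + 0.063 + 0.062 = 0.279; P(Income=Q4 | Education=Grad) = 0.063/0.279 = 0.22581.
Difference = 0.1029.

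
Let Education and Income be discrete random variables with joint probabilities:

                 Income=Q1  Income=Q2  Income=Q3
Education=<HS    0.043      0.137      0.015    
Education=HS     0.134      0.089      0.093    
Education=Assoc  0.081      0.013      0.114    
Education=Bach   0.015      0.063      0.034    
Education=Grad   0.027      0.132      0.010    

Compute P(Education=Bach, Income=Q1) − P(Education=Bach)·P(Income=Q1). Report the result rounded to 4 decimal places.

P(Education=Bach) = 0.015 + 0.063 + 0.034 = 0.112.
P(Income=Q1) = 0.043 + 0.134 + 0.081 + 0.015 + 0.027 = 0.300.
P(Education=Bach, Income=Q1) − P(Education=Bach)P(Income=Q1) = 0.015 − 0.112×0.300 = -0.0186.

-0.0186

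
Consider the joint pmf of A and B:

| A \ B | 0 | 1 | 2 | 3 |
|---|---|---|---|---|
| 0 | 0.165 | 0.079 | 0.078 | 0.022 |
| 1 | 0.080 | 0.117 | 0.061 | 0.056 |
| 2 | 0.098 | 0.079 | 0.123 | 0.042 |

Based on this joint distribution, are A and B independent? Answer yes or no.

P(A=0) = 0.344 and P(B=0) = 0.343, so their product is 0.11799, but P(A=0, B=0) = 0.165. Since these differ, A and B are not independent.

no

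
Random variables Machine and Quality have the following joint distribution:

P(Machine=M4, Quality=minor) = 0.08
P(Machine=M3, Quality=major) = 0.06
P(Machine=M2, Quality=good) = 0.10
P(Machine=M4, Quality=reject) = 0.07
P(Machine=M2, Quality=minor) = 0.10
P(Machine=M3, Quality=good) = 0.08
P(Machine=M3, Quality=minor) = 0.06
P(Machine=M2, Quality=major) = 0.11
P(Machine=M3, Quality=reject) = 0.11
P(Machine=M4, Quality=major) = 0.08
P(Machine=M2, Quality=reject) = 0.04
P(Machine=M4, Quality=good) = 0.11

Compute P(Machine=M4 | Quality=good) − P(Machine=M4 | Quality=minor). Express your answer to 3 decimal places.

0.046

P(Quality=good) = 0.10 + 0.08 + 0.11 = 0.29; P(Machine=M4 | Quality=good) = 0.11/0.29 = 0.3793.
P(Quality=minor) = 0.10 + 0.06 + 0.08 = 0.24; P(Machine=M4 | Quality=minor) = 0.08/0.24 = 0.3333.
Difference = 0.046.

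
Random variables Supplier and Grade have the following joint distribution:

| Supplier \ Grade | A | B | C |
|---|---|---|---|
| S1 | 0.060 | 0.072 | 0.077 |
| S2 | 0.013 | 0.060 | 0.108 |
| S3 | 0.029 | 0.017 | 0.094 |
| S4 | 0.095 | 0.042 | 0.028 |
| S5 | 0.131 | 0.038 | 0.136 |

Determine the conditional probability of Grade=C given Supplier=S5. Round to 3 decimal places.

0.446

P(Supplier=S5) = 0.131 + 0.038 + 0.136 = 0.305.
P(Grade=C | Supplier=S5) = 0.136/0.305 = 0.446.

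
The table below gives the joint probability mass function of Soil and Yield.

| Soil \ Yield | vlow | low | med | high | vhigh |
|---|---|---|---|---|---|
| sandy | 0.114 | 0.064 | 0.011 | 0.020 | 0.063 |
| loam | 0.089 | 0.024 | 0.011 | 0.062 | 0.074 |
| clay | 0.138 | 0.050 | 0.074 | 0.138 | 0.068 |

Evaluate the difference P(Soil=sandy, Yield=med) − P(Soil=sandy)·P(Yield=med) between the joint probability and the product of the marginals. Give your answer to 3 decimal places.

P(Soil=sandy) = 0.114 + 0.064 + 0.011 + 0.020 + 0.063 = 0.272.
P(Yield=med) = 0.011 + 0.011 + 0.074 = 0.096.
P(Soil=sandy, Yield=med) − P(Soil=sandy)P(Yield=med) = 0.011 − 0.272×0.096 = -0.015.

-0.015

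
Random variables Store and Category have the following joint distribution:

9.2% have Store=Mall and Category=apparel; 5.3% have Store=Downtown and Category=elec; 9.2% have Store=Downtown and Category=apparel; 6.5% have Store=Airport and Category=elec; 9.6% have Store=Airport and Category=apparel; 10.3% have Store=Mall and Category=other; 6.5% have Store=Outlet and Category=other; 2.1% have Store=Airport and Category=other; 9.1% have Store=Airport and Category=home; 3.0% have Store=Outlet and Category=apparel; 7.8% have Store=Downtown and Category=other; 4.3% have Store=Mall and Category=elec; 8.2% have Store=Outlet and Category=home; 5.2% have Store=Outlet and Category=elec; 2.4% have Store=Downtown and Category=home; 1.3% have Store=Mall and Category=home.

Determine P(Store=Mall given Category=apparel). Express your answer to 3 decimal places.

P(Category=apparel) = 0.092 + 0.092 + 0.096 + 0.030 = 0.310.
P(Store=Mall | Category=apparel) = 0.092/0.310 = 0.297.

0.297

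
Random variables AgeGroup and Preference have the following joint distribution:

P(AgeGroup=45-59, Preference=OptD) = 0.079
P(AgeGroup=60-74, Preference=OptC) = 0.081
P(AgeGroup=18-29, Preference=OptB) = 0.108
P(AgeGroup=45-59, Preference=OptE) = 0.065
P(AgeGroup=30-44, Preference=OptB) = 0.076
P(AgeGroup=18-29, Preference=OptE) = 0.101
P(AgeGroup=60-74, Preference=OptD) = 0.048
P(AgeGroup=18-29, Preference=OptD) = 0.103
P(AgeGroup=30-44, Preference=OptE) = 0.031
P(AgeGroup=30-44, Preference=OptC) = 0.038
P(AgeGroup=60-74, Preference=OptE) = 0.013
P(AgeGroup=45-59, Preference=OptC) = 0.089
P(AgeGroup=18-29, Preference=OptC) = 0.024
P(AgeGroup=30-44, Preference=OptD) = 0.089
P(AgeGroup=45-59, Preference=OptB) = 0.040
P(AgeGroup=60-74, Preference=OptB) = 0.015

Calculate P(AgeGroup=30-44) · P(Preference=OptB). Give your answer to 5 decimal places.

P(AgeGroup=30-44) = 0.076 + 0.038 + 0.089 + 0.031 = 0.234.
P(Preference=OptB) = 0.108 + 0.076 + 0.040 + 0.015 = 0.239.
Product: 0.234 × 0.239 = 0.05593.

0.05593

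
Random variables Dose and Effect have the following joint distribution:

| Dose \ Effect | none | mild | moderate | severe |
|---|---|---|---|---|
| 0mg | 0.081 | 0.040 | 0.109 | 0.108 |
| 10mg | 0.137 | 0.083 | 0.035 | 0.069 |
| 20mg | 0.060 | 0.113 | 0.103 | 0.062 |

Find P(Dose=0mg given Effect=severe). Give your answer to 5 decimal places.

0.45188

P(Effect=severe) = 0.108 + 0.069 + 0.062 = 0.239.
P(Dose=0mg | Effect=severe) = 0.108/0.239 = 0.45188.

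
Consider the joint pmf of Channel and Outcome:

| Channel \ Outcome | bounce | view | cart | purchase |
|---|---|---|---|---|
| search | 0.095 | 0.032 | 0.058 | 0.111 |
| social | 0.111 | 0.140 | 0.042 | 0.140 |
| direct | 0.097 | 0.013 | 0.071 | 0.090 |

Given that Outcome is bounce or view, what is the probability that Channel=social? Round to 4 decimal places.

0.5143

P(Outcome=bounce) = 0.095 + 0.111 + 0.097 = 0.303.
P(Outcome=view) = 0.032 + 0.140 + 0.013 = 0.185.
P(Outcome ∈ {bounce, view}) = 0.303 + 0.185 = 0.488; P(Channel=social, Outcome ∈ {bounce, view}) = 0.111 + 0.140 = 0.251.
P(Channel=social | Outcome ∈ {bounce, view}) = 0.251/0.488 = 0.5143.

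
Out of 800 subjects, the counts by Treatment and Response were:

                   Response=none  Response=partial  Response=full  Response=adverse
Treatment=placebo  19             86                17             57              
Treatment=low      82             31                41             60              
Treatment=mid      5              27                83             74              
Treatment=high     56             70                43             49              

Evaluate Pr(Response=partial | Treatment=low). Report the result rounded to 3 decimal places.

0.145

Total with Treatment=low: 82 + 31 + 41 + 60 = 214.
P(Response=partial | Treatment=low) = 31/214 = 0.145.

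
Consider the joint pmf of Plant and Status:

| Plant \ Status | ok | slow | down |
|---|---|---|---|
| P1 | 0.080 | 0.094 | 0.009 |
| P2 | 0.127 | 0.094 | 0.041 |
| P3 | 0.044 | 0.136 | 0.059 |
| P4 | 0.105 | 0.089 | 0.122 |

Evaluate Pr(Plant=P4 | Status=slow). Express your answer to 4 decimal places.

0.2155

P(Status=slow) = 0.094 + 0.094 + 0.136 + 0.089 = 0.413.
P(Plant=P4 | Status=slow) = 0.089/0.413 = 0.2155.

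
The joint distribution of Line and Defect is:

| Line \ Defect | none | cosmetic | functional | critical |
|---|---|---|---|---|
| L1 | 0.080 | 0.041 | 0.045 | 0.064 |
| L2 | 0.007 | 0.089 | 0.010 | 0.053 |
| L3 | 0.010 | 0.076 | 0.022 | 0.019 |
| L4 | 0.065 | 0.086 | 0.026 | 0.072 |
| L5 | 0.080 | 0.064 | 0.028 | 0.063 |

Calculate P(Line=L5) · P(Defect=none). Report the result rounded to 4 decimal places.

P(Line=L5) = 0.080 + 0.064 + 0.028 + 0.063 = 0.235.
P(Defect=none) = 0.080 + 0.007 + 0.010 + 0.065 + 0.080 = 0.242.
Product: 0.235 × 0.242 = 0.0569.

0.0569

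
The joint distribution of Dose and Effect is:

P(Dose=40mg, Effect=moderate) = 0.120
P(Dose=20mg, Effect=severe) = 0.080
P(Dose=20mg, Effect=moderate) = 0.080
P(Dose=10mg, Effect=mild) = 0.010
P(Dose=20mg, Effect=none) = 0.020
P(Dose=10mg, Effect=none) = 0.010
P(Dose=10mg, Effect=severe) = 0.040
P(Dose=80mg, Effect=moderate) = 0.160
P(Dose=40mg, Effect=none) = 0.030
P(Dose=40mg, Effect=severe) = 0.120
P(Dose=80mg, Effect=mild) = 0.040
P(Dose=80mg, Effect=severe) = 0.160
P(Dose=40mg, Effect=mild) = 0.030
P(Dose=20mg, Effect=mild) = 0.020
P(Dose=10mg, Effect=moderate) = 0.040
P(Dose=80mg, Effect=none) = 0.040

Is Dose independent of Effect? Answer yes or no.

yes

Every cell satisfies P(Dose,Effect) = P(Dose)·P(Effect). For instance P(Dose=20mg) = 0.200, P(Effect=mild) = 0.100, and 0.200×0.100 = 0.020 matches the joint entry. So Dose and Effect are independent.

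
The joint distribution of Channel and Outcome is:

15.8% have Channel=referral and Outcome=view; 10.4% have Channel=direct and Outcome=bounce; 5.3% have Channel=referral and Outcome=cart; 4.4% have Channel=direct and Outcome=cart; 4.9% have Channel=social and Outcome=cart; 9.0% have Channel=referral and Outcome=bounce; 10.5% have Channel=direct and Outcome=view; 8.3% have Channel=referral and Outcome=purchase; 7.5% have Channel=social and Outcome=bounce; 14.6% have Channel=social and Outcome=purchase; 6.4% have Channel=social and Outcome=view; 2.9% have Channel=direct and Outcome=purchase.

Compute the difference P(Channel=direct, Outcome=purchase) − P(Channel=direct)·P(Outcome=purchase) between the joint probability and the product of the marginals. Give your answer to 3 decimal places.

P(Channel=direct) = 0.104 + 0.105 + 0.044 + 0.029 = 0.282.
P(Outcome=purchase) = 0.146 + 0.029 + 0.083 = 0.258.
P(Channel=direct, Outcome=purchase) − P(Channel=direct)P(Outcome=purchase) = 0.029 − 0.282×0.258 = -0.044.

-0.044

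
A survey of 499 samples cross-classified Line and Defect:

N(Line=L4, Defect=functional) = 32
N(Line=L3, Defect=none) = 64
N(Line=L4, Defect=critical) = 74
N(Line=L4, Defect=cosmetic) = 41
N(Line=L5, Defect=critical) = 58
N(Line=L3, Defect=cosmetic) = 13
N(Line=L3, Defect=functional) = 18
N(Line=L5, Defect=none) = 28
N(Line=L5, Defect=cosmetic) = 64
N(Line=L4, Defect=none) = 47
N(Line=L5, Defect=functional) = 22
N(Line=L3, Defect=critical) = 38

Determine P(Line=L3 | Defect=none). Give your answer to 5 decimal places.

0.46043

Total with Defect=none: 64 + 47 + 28 = 139.
P(Line=L3 | Defect=none) = 64/139 = 0.46043.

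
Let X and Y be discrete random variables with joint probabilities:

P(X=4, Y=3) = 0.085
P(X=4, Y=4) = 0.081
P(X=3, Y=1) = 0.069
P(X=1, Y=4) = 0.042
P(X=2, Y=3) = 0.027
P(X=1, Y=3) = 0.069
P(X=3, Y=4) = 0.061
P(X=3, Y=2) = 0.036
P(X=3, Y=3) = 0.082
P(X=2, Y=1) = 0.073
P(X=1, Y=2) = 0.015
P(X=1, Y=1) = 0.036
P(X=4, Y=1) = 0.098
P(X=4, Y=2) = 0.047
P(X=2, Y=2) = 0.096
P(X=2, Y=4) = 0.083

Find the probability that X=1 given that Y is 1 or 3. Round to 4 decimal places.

P(Y=1) = 0.036 + 0.073 + 0.069 + 0.098 = 0.276.
P(Y=3) = 0.069 + 0.027 + 0.082 + 0.085 = 0.263.
P(Y ∈ {1, 3}) = 0.276 + 0.263 = 0.539; P(X=1, Y ∈ {1, 3}) = 0.036 + 0.069 = 0.105.
P(X=1 | Y ∈ {1, 3}) = 0.105/0.539 = 0.1948.

0.1948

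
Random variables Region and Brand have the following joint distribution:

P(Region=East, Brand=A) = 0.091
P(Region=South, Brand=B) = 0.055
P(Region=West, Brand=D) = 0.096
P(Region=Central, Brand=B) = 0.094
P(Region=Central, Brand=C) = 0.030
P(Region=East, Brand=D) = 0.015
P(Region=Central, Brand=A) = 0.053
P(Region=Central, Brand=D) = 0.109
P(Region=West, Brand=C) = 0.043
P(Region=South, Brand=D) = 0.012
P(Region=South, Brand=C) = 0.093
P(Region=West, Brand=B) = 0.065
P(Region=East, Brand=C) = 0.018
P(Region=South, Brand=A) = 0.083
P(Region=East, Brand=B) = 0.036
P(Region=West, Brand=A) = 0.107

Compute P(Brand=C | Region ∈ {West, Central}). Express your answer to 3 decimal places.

P(Region=West) = 0.107 + 0.065 + 0.043 + 0.096 = 0.311.
P(Region=Central) = 0.053 + 0.094 + 0.030 + 0.109 = 0.286.
P(Region ∈ {West, Central}) = 0.311 + 0.286 = 0.597; P(Brand=C, Region ∈ {West, Central}) = 0.043 + 0.030 = 0.073.
P(Brand=C | Region ∈ {West, Central}) = 0.073/0.597 = 0.122.

0.122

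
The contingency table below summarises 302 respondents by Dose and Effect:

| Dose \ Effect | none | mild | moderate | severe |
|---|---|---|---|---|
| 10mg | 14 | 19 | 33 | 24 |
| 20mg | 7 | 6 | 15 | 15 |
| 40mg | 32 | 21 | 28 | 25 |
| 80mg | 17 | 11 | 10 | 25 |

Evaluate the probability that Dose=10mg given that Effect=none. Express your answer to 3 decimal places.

Total with Effect=none: 14 + 7 + 32 + 17 = 70.
P(Dose=10mg | Effect=none) = 14/70 = 0.200.

0.200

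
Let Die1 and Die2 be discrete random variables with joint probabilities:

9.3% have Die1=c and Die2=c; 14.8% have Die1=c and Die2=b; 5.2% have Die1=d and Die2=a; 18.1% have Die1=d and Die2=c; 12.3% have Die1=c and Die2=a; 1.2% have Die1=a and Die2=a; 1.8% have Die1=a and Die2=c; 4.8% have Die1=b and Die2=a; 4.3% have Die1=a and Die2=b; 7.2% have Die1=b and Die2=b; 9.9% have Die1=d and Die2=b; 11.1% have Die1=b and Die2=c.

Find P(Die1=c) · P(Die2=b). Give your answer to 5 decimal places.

P(Die1=c) = 0.123 + 0.148 + 0.093 = 0.364.
P(Die2=b) = 0.043 + 0.072 + 0.148 + 0.099 = 0.362.
Product: 0.364 × 0.362 = 0.13177.

0.13177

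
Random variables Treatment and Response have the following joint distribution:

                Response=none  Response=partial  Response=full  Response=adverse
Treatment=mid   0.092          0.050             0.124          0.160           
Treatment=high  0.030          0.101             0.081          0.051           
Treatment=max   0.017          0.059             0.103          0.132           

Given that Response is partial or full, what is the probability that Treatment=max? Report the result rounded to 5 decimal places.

0.31274

P(Response=partial) = 0.050 + 0.101 + 0.059 = 0.210.
P(Response=full) = 0.124 + 0.081 + 0.103 = 0.308.
P(Response ∈ {partial, full}) = 0.210 + 0.308 = 0.518; P(Treatment=max, Response ∈ {partial, full}) = 0.059 + 0.103 = 0.162.
P(Treatment=max | Response ∈ {partial, full}) = 0.162/0.518 = 0.31274.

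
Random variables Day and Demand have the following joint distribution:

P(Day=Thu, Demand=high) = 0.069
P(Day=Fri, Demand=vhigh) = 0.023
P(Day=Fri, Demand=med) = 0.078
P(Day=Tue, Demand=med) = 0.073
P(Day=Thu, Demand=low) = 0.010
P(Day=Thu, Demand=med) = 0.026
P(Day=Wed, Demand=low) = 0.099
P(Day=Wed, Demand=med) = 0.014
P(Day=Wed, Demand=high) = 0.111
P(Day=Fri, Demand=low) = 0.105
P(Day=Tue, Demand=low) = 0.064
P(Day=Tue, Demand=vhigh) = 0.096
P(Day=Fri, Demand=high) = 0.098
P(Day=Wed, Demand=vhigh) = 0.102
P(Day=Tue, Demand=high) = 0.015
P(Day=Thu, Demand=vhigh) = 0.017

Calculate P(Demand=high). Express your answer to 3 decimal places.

0.293

P(Demand=high) = 0.015 + 0.111 + 0.069 + 0.098 = 0.293.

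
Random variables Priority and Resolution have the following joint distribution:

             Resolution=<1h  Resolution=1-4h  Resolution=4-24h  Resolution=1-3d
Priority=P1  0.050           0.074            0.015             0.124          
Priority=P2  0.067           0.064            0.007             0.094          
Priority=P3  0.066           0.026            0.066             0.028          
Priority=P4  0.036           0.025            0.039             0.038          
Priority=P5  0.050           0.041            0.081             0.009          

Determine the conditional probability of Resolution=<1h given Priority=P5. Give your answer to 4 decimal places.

0.2762

P(Priority=P5) = 0.050 + 0.041 + 0.081 + 0.009 = 0.181.
P(Resolution=<1h | Priority=P5) = 0.050/0.181 = 0.2762.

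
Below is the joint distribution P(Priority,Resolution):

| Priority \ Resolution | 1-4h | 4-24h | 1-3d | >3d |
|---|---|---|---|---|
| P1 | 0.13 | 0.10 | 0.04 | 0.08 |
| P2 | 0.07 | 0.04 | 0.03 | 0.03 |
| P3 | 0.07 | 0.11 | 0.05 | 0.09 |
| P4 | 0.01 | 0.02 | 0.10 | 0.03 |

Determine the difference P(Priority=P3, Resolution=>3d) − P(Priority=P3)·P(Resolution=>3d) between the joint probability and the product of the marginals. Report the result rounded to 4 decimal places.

0.0164

P(Priority=P3) = 0.07 + 0.11 + 0.05 + 0.09 = 0.32.
P(Resolution=>3d) = 0.08 + 0.03 + 0.09 + 0.03 = 0.23.
P(Priority=P3, Resolution=>3d) − P(Priority=P3)P(Resolution=>3d) = 0.09 − 0.32×0.23 = 0.0164.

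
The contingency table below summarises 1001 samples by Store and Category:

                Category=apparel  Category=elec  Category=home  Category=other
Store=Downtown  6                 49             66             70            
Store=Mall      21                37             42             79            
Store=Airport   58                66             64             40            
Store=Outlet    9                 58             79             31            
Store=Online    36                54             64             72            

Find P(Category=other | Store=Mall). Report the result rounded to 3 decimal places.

0.441

Total with Store=Mall: 21 + 37 + 42 + 79 = 179.
P(Category=other | Store=Mall) = 79/179 = 0.441.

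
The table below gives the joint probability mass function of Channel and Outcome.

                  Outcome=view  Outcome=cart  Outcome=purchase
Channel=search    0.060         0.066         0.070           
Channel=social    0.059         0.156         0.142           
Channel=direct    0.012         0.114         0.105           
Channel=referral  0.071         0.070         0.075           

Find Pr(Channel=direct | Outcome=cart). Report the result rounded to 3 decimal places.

P(Outcome=cart) = 0.066 + 0.156 + 0.114 + 0.070 = 0.406.
P(Channel=direct | Outcome=cart) = 0.114/0.406 = 0.281.

0.281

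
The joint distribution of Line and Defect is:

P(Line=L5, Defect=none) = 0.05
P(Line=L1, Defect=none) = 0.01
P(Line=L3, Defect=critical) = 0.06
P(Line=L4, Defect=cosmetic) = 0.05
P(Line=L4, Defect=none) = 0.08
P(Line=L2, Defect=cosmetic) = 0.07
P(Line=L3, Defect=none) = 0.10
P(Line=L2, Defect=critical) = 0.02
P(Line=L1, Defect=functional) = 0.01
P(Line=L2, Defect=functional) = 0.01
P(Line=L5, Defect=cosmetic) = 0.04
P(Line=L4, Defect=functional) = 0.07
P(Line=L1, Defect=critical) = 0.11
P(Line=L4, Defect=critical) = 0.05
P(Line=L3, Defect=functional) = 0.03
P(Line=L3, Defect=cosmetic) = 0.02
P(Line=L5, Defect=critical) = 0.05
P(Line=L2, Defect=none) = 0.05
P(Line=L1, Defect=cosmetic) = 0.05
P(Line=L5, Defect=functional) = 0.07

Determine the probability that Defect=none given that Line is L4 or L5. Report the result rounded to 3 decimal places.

P(Line=L4) = 0.08 + 0.05 + 0.07 + 0.05 = 0.25.
P(Line=L5) = 0.05 + 0.04 + 0.07 + 0.05 = 0.21.
P(Line ∈ {L4, L5}) = 0.25 + 0.21 = 0.46; P(Defect=none, Line ∈ {L4, L5}) = 0.08 + 0.05 = 0.13.
P(Defect=none | Line ∈ {L4, L5}) = 0.13/0.46 = 0.283.

0.283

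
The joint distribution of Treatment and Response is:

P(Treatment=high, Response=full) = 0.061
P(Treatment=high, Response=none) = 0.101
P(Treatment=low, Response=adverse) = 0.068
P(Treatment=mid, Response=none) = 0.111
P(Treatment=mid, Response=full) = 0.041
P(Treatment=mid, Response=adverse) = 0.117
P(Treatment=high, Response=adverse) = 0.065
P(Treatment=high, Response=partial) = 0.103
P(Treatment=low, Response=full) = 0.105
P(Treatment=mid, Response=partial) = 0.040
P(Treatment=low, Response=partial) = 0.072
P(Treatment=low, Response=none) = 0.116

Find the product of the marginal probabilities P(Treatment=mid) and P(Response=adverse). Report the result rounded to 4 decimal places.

P(Treatment=mid) = 0.111 + 0.040 + 0.041 + 0.117 = 0.309.
P(Response=adverse) = 0.068 + 0.117 + 0.065 = 0.250.
Product: 0.309 × 0.250 = 0.0773.

0.0773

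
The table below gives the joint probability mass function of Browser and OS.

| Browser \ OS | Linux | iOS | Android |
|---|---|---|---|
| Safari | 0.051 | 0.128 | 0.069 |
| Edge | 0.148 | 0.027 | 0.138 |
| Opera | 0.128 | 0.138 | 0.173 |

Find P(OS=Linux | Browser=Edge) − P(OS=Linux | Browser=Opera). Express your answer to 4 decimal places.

P(Browser=Edge) = 0.148 + 0.027 + 0.138 = 0.313; P(OS=Linux | Browser=Edge) = 0.148/0.313 = 0.47284.
P(Browser=Opera) = 0.128 + 0.138 + 0.173 = 0.439; P(OS=Linux | Browser=Opera) = 0.128/0.439 = 0.29157.
Difference = 0.1813.

0.1813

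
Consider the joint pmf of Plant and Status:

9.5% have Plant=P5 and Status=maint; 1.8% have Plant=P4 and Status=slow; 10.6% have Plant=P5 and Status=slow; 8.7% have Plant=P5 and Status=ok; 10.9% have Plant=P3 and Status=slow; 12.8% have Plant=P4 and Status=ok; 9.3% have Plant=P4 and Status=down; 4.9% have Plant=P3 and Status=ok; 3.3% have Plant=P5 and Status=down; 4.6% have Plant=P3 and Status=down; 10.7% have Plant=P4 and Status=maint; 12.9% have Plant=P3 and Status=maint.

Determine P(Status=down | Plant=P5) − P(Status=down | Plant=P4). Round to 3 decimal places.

-0.166

P(Plant=P5) = 0.087 + 0.106 + 0.033 + 0.095 = 0.321; P(Status=down | Plant=P5) = 0.033/0.321 = 0.1028.
P(Plant=P4) = 0.128 + 0.018 + 0.093 + 0.107 = 0.346; P(Status=down | Plant=P4) = 0.093/0.346 = 0.2688.
Difference = -0.166.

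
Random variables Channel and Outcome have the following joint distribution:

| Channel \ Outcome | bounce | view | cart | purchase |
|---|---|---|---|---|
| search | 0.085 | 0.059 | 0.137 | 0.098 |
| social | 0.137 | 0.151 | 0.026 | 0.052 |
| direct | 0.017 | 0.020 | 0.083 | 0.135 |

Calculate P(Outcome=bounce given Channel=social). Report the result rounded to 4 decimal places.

0.3743

P(Channel=social) = 0.137 + 0.151 + 0.026 + 0.052 = 0.366.
P(Outcome=bounce | Channel=social) = 0.137/0.366 = 0.3743.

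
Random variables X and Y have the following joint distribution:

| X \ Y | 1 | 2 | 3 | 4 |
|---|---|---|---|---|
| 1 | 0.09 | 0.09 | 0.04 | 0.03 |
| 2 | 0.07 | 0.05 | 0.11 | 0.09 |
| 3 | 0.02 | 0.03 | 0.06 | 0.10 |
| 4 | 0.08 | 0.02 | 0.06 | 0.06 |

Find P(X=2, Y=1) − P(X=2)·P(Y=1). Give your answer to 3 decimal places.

P(X=2) = 0.07 + 0.05 + 0.11 + 0.09 = 0.32.
P(Y=1) = 0.09 + 0.07 + 0.02 + 0.08 = 0.26.
P(X=2, Y=1) − P(X=2)P(Y=1) = 0.07 − 0.32×0.26 = -0.013.

-0.013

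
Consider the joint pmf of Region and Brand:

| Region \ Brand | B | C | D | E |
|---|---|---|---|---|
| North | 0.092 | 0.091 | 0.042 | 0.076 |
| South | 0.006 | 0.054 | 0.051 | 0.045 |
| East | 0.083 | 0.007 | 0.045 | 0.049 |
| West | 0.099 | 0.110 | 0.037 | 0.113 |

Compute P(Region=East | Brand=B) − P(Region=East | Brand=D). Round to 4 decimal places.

P(Brand=B) = 0.092 + 0.006 + 0.083 + 0.099 = 0.280; P(Region=East | Brand=B) = 0.083/0.280 = 0.29643.
P(Brand=D) = 0.042 + 0.051 + 0.045 + 0.037 = 0.175; P(Region=East | Brand=D) = 0.045/0.175 = 0.25714.
Difference = 0.0393.

0.0393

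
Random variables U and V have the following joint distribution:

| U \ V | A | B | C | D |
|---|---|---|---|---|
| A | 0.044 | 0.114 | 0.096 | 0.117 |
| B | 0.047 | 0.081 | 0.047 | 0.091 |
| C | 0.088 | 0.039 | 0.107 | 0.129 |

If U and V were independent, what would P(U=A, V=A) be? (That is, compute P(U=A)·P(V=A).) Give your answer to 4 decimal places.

P(U=A) = 0.044 + 0.114 + 0.096 + 0.117 = 0.371.
P(V=A) = 0.044 + 0.047 + 0.088 = 0.179.
Product: 0.371 × 0.179 = 0.0664.

0.0664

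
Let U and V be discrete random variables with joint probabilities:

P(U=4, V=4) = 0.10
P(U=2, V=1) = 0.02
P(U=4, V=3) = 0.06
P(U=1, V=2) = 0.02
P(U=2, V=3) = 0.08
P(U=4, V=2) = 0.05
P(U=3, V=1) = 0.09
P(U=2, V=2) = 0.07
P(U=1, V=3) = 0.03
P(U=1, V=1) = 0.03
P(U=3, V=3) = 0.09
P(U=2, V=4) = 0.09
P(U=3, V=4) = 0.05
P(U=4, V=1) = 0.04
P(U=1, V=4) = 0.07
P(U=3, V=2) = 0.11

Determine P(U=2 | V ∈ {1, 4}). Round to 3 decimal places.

0.224

P(V=1) = 0.03 + 0.02 + 0.09 + 0.04 = 0.18.
P(V=4) = 0.07 + 0.09 + 0.05 + 0.10 = 0.31.
P(V ∈ {1, 4}) = 0.18 + 0.31 = 0.49; P(U=2, V ∈ {1, 4}) = 0.02 + 0.09 = 0.11.
P(U=2 | V ∈ {1, 4}) = 0.11/0.49 = 0.224.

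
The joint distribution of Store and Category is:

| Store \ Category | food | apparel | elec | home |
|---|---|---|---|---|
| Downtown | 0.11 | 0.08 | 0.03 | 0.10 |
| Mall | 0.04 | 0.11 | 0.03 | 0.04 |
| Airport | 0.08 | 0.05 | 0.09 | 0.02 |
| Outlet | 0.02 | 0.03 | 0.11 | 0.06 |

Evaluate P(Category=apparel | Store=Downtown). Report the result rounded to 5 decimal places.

0.25000

P(Store=Downtown) = 0.11 + 0.08 + 0.03 + 0.10 = 0.32.
P(Category=apparel | Store=Downtown) = 0.08/0.32 = 0.25000.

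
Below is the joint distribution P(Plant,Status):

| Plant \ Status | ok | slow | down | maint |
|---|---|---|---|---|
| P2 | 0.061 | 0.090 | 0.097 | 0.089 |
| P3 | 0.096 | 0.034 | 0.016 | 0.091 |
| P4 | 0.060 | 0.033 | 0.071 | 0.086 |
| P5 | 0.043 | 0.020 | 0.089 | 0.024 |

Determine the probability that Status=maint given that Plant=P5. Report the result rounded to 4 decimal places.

P(Plant=P5) = 0.043 + 0.020 + 0.089 + 0.024 = 0.176.
P(Status=maint | Plant=P5) = 0.024/0.176 = 0.1364.

0.1364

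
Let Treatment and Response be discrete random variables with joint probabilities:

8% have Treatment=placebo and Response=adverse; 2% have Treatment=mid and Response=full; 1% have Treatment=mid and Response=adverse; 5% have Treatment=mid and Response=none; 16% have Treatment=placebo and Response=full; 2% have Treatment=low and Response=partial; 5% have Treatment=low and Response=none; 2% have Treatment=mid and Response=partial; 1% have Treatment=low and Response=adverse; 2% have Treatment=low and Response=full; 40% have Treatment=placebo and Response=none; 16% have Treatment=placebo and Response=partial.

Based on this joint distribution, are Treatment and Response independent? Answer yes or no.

yes

Every cell satisfies P(Treatment,Response) = P(Treatment)·P(Response). For instance P(Treatment=low) = 0.10, P(Response=full) = 0.20, and 0.10×0.20 = 0.02 matches the joint entry. So Treatment and Response are independent.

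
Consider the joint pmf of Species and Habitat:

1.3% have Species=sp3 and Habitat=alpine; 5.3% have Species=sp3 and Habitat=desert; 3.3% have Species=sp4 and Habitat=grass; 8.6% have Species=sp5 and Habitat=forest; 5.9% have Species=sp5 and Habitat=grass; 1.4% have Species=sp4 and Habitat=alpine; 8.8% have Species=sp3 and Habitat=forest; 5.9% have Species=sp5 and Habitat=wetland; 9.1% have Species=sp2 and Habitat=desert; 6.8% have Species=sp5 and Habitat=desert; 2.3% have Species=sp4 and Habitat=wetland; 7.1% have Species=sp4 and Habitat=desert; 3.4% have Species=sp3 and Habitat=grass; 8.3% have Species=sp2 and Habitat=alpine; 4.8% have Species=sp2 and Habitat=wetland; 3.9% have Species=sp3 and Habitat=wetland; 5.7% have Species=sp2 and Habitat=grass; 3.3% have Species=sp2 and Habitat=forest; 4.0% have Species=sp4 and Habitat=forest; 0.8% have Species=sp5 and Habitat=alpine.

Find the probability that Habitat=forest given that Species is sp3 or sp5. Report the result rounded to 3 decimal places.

0.343

P(Species=sp3) = 0.088 + 0.034 + 0.039 + 0.053 + 0.013 = 0.227.
P(Species=sp5) = 0.086 + 0.059 + 0.059 + 0.068 + 0.008 = 0.280.
P(Species ∈ {sp3, sp5}) = 0.227 + 0.280 = 0.507; P(Habitat=forest, Species ∈ {sp3, sp5}) = 0.088 + 0.086 = 0.174.
P(Habitat=forest | Species ∈ {sp3, sp5}) = 0.174/0.507 = 0.343.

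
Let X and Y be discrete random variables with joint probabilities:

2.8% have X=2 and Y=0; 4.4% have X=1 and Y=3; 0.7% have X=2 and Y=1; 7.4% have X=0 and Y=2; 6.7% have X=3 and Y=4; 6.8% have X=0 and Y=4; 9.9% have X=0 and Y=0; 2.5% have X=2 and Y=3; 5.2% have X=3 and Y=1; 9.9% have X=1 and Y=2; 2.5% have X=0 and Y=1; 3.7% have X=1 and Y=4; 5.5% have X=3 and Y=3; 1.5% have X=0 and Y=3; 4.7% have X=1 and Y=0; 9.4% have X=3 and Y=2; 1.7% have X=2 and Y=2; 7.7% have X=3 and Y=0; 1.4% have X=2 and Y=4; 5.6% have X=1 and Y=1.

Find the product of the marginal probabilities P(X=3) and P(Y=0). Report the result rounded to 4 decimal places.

P(X=3) = 0.077 + 0.052 + 0.094 + 0.055 + 0.067 = 0.345.
P(Y=0) = 0.099 + 0.047 + 0.028 + 0.077 = 0.251.
Product: 0.345 × 0.251 = 0.0866.

0.0866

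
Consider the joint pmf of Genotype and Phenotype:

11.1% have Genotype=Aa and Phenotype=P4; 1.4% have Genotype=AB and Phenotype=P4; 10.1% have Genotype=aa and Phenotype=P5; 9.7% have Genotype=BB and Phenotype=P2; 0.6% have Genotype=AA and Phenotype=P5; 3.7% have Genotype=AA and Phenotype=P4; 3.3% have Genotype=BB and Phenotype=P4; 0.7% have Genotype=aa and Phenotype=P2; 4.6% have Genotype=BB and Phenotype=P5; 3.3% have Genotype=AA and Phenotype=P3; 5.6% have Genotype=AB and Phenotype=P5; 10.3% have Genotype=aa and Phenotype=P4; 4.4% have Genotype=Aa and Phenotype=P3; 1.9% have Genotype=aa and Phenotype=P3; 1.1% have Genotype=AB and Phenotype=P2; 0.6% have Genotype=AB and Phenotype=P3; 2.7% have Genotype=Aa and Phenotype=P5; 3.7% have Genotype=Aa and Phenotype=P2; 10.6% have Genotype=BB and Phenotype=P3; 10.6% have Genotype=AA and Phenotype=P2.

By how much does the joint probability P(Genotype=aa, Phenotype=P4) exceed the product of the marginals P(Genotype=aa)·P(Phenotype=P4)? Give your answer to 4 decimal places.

0.0345

P(Genotype=aa) = 0.007 + 0.019 + 0.103 + 0.101 = 0.230.
P(Phenotype=P4) = 0.037 + 0.111 + 0.103 + 0.014 + 0.033 = 0.298.
P(Genotype=aa, Phenotype=P4) − P(Genotype=aa)P(Phenotype=P4) = 0.103 − 0.230×0.298 = 0.0345.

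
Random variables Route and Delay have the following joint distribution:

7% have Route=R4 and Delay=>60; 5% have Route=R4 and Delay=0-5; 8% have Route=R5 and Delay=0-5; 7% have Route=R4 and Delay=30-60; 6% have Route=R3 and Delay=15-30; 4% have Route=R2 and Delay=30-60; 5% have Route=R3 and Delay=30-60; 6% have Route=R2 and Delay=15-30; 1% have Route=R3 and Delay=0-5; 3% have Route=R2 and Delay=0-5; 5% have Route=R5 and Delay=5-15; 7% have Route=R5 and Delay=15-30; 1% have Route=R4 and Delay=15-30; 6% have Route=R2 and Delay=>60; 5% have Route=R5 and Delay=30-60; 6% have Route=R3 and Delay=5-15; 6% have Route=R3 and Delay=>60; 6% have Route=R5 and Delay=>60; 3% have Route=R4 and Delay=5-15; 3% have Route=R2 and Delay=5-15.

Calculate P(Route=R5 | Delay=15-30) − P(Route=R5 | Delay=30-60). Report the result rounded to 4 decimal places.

P(Delay=15-30) = 0.06 + 0.06 + 0.01 + 0.07 = 0.20; P(Route=R5 | Delay=15-30) = 0.07/0.20 = 0.35000.
P(Delay=30-60) = 0.04 + 0.05 + 0.07 + 0.05 = 0.21; P(Route=R5 | Delay=30-60) = 0.05/0.21 = 0.23810.
Difference = 0.1119.

0.1119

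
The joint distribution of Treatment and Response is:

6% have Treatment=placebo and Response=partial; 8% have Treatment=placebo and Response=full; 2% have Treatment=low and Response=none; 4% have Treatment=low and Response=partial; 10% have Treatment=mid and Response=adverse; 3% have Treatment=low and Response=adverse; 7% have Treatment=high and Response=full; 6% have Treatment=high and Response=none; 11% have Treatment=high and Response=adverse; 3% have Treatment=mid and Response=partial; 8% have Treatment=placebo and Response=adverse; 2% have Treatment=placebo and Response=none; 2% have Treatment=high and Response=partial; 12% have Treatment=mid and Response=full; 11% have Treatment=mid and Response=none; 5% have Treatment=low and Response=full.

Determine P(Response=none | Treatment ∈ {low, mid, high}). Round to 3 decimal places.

P(Treatment=low) = 0.02 + 0.04 + 0.05 + 0.03 = 0.14.
P(Treatment=mid) = 0.11 + 0.03 + 0.12 + 0.10 = 0.36.
P(Treatment=high) = 0.06 + 0.02 + 0.07 + 0.11 = 0.26.
P(Treatment ∈ {low, mid, high}) = 0.14 + 0.36 + 0.26 = 0.76; P(Response=none, Treatment ∈ {low, mid, high}) = 0.02 + 0.11 + 0.06 = 0.19.
P(Response=none | Treatment ∈ {low, mid, high}) = 0.19/0.76 = 0.250.

0.250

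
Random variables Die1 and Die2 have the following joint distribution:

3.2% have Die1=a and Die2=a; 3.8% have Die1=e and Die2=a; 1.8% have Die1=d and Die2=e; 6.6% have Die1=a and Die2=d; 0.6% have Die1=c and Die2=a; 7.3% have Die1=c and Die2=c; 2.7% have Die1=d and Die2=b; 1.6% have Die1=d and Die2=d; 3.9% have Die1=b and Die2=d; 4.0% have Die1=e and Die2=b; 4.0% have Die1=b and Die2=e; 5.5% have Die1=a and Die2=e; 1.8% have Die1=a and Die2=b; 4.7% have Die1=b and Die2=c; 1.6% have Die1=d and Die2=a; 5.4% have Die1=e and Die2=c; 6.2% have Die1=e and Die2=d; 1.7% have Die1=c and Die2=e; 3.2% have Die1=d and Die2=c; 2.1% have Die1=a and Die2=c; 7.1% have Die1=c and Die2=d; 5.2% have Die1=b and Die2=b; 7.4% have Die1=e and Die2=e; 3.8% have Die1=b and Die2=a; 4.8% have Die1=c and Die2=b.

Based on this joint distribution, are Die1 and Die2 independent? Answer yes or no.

P(Die1=c) = 0.215 and P(Die2=e) = 0.204, so their product is 0.04386, but P(Die1=c, Die2=e) = 0.017. Since these differ, Die1 and Die2 are not independent.

no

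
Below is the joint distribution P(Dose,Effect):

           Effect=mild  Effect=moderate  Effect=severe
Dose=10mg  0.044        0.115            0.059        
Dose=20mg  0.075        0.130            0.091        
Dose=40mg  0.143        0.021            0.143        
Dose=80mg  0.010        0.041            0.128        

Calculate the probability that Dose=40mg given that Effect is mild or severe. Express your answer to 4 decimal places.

0.4127

P(Effect=mild) = 0.044 + 0.075 + 0.143 + 0.010 = 0.272.
P(Effect=severe) = 0.059 + 0.091 + 0.143 + 0.128 = 0.421.
P(Effect ∈ {mild, severe}) = 0.272 + 0.421 = 0.693; P(Dose=40mg, Effect ∈ {mild, severe}) = 0.143 + 0.143 = 0.286.
P(Dose=40mg | Effect ∈ {mild, severe}) = 0.286/0.693 = 0.4127.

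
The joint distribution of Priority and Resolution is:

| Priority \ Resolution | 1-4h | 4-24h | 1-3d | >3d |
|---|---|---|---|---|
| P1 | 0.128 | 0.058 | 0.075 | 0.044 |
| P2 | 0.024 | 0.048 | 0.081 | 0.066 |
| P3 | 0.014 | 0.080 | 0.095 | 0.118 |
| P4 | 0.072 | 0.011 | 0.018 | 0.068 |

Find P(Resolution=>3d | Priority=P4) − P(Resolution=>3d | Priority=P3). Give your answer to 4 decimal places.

P(Priority=P4) = 0.072 + 0.011 + 0.018 + 0.068 = 0.169; P(Resolution=>3d | Priority=P4) = 0.068/0.169 = 0.40237.
P(Priority=P3) = 0.014 + 0.080 + 0.095 + 0.118 = 0.307; P(Resolution=>3d | Priority=P3) = 0.118/0.307 = 0.38436.
Difference = 0.0180.

0.0180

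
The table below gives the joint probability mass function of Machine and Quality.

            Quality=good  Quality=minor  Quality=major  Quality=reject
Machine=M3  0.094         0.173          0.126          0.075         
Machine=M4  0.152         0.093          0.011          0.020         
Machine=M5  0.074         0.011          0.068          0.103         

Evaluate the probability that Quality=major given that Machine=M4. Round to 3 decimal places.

P(Machine=M4) = 0.152 + 0.093 + 0.011 + 0.020 = 0.276.
P(Quality=major | Machine=M4) = 0.011/0.276 = 0.040.

0.040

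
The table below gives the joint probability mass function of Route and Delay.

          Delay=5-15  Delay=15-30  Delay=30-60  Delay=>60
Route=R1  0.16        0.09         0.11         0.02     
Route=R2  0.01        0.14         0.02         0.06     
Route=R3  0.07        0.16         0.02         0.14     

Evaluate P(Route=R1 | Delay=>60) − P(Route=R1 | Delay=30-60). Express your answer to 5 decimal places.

-0.64242

P(Delay=>60) = 0.02 + 0.06 + 0.14 = 0.22; P(Route=R1 | Delay=>60) = 0.02/0.22 = 0.090909.
P(Delay=30-60) = 0.11 + 0.02 + 0.02 = 0.15; P(Route=R1 | Delay=30-60) = 0.11/0.15 = 0.733333.
Difference = -0.64242.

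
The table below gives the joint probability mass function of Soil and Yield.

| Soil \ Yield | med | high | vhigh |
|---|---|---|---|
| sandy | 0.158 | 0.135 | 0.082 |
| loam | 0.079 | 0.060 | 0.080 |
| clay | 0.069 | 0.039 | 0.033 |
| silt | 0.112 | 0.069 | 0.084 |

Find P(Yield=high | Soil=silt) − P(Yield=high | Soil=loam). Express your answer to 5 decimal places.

-0.01360

P(Soil=silt) = 0.112 + 0.069 + 0.084 = 0.265; P(Yield=high | Soil=silt) = 0.069/0.265 = 0.260377.
P(Soil=loam) = 0.079 + 0.060 + 0.080 = 0.219; P(Yield=high | Soil=loam) = 0.060/0.219 = 0.273973.
Difference = -0.01360.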